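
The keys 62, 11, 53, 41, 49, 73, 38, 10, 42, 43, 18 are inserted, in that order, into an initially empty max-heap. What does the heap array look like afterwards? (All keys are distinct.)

[73, 49, 62, 42, 43, 53, 38, 10, 11, 41, 18]

Insert 62:
  append 62 at index 0 → [62] (no swap needed)
Insert 11:
  append 11 at index 1 → [62, 11] (no swap needed)
Insert 53:
  append 53 at index 2 → [62, 11, 53] (no swap needed)
Insert 41:
  append 41 at index 3 → [62, 11, 53, 41]
  41 > parent 11 at index 1, swap → [62, 41, 53, 11]
Insert 49:
  append 49 at index 4 → [62, 41, 53, 11, 49]
  49 > parent 41 at index 1, swap → [62, 49, 53, 11, 41]
Insert 73:
  append 73 at index 5 → [62, 49, 53, 11, 41, 73]
  73 > parent 53 at index 2, swap → [62, 49, 73, 11, 41, 53]
  73 > parent 62 at index 0, swap → [73, 49, 62, 11, 41, 53]
Insert 38:
  append 38 at index 6 → [73, 49, 62, 11, 41, 53, 38] (no swap needed)
Insert 10:
  append 10 at index 7 → [73, 49, 62, 11, 41, 53, 38, 10] (no swap needed)
Insert 42:
  append 42 at index 8 → [73, 49, 62, 11, 41, 53, 38, 10, 42]
  42 > parent 11 at index 3, swap → [73, 49, 62, 42, 41, 53, 38, 10, 11]
Insert 43:
  append 43 at index 9 → [73, 49, 62, 42, 41, 53, 38, 10, 11, 43]
  43 > parent 41 at index 4, swap → [73, 49, 62, 42, 43, 53, 38, 10, 11, 41]
Insert 18:
  append 18 at index 10 → [73, 49, 62, 42, 43, 53, 38, 10, 11, 41, 18] (no swap needed)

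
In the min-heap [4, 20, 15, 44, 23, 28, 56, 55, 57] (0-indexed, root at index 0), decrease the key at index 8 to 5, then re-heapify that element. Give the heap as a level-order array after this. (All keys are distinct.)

set index 8 from 57 to 5 → [4, 20, 15, 44, 23, 28, 56, 55, 5]
5 < parent 44 at index 3, swap → [4, 20, 15, 5, 23, 28, 56, 55, 44]
5 < parent 20 at index 1, swap → [4, 5, 15, 20, 23, 28, 56, 55, 44]

[4, 5, 15, 20, 23, 28, 56, 55, 44]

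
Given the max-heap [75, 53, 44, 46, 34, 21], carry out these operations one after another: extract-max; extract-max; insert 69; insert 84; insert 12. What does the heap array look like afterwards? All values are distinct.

[84, 46, 69, 21, 34, 44, 12]

extract-max → returns 75:
  remove root 75; move last element 21 to root → [21, 53, 44, 46, 34]
  21 vs larger child 53 at index 1, swap → [53, 21, 44, 46, 34]
  21 vs larger child 46 at index 3, swap → [53, 46, 44, 21, 34]
extract-max → returns 53:
  remove root 53; move last element 34 to root → [34, 46, 44, 21]
  34 vs larger child 46 at index 1, swap → [46, 34, 44, 21]
insert 69:
  append 69 at index 4 → [46, 34, 44, 21, 69]
  69 > parent 34 at index 1, swap → [46, 69, 44, 21, 34]
  69 > parent 46 at index 0, swap → [69, 46, 44, 21, 34]
insert 84:
  append 84 at index 5 → [69, 46, 44, 21, 34, 84]
  84 > parent 44 at index 2, swap → [69, 46, 84, 21, 34, 44]
  84 > parent 69 at index 0, swap → [84, 46, 69, 21, 34, 44]
insert 12:
  append 12 at index 6 → [84, 46, 69, 21, 34, 44, 12] (no swap needed)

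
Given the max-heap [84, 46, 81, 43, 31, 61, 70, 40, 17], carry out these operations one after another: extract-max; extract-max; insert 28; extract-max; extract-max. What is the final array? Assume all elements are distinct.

extract-max → returns 84:
  remove root 84; move last element 17 to root → [17, 46, 81, 43, 31, 61, 70, 40]
  17 vs larger child 81 at index 2, swap → [81, 46, 17, 43, 31, 61, 70, 40]
  17 vs larger child 70 at index 6, swap → [81, 46, 70, 43, 31, 61, 17, 40]
extract-max → returns 81:
  remove root 81; move last element 40 to root → [40, 46, 70, 43, 31, 61, 17]
  40 vs larger child 70 at index 2, swap → [70, 46, 40, 43, 31, 61, 17]
  40 vs larger child 61 at index 5, swap → [70, 46, 61, 43, 31, 40, 17]
insert 28:
  append 28 at index 7 → [70, 46, 61, 43, 31, 40, 17, 28] (no swap needed)
extract-max → returns 70:
  remove root 70; move last element 28 to root → [28, 46, 61, 43, 31, 40, 17]
  28 vs larger child 61 at index 2, swap → [61, 46, 28, 43, 31, 40, 17]
  28 vs larger child 40 at index 5, swap → [61, 46, 40, 43, 31, 28, 17]
extract-max → returns 61:
  remove root 61; move last element 17 to root → [17, 46, 40, 43, 31, 28]
  17 vs larger child 46 at index 1, swap → [46, 17, 40, 43, 31, 28]
  17 vs larger child 43 at index 3, swap → [46, 43, 40, 17, 31, 28]

[46, 43, 40, 17, 31, 28]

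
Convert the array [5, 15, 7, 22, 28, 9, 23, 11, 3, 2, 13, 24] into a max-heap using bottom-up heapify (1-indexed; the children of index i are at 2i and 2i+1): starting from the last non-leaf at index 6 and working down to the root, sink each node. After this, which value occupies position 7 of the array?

sift down from index 6:
  9 vs only child 24 at index 12, swap → [5, 15, 7, 22, 28, 24, 23, 11, 3, 2, 13, 9]
sift down from index 5: already satisfies heap property
sift down from index 4: already satisfies heap property
sift down from index 3:
  7 vs larger child 24 at index 6, swap → [5, 15, 24, 22, 28, 7, 23, 11, 3, 2, 13, 9]
  7 vs only child 9 at index 12, swap → [5, 15, 24, 22, 28, 9, 23, 11, 3, 2, 13, 7]
sift down from index 2:
  15 vs larger child 28 at index 5, swap → [5, 28, 24, 22, 15, 9, 23, 11, 3, 2, 13, 7]
sift down from index 1:
  5 vs larger child 28 at index 2, swap → [28, 5, 24, 22, 15, 9, 23, 11, 3, 2, 13, 7]
  5 vs larger child 22 at index 4, swap → [28, 22, 24, 5, 15, 9, 23, 11, 3, 2, 13, 7]
  5 vs larger child 11 at index 8, swap → [28, 22, 24, 11, 15, 9, 23, 5, 3, 2, 13, 7]
resulting array: [28, 22, 24, 11, 15, 9, 23, 5, 3, 2, 13, 7]

23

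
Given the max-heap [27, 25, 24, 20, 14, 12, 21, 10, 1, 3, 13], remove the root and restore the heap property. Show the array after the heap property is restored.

remove root 27; move last element 13 to root → [13, 25, 24, 20, 14, 12, 21, 10, 1, 3]
13 vs larger child 25 at index 1, swap → [25, 13, 24, 20, 14, 12, 21, 10, 1, 3]
13 vs larger child 20 at index 3, swap → [25, 20, 24, 13, 14, 12, 21, 10, 1, 3]

[25, 20, 24, 13, 14, 12, 21, 10, 1, 3]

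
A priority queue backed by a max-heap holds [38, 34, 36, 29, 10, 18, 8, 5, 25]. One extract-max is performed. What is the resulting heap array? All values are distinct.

remove root 38; move last element 25 to root → [25, 34, 36, 29, 10, 18, 8, 5]
25 vs larger child 36 at index 2, swap → [36, 34, 25, 29, 10, 18, 8, 5]

[36, 34, 25, 29, 10, 18, 8, 5]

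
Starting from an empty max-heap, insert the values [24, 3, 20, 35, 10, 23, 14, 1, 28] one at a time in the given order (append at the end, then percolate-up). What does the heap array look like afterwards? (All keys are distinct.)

Insert 24:
  append 24 at index 0 → [24] (no swap needed)
Insert 3:
  append 3 at index 1 → [24, 3] (no swap needed)
Insert 20:
  append 20 at index 2 → [24, 3, 20] (no swap needed)
Insert 35:
  append 35 at index 3 → [24, 3, 20, 35]
  35 > parent 3 at index 1, swap → [24, 35, 20, 3]
  35 > parent 24 at index 0, swap → [35, 24, 20, 3]
Insert 10:
  append 10 at index 4 → [35, 24, 20, 3, 10] (no swap needed)
Insert 23:
  append 23 at index 5 → [35, 24, 20, 3, 10, 23]
  23 > parent 20 at index 2, swap → [35, 24, 23, 3, 10, 20]
Insert 14:
  append 14 at index 6 → [35, 24, 23, 3, 10, 20, 14] (no swap needed)
Insert 1:
  append 1 at index 7 → [35, 24, 23, 3, 10, 20, 14, 1] (no swap needed)
Insert 28:
  append 28 at index 8 → [35, 24, 23, 3, 10, 20, 14, 1, 28]
  28 > parent 3 at index 3, swap → [35, 24, 23, 28, 10, 20, 14, 1, 3]
  28 > parent 24 at index 1, swap → [35, 28, 23, 24, 10, 20, 14, 1, 3]

[35, 28, 23, 24, 10, 20, 14, 1, 3]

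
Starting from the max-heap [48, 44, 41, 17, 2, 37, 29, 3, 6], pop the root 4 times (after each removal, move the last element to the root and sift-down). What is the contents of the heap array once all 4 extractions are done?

extract-max #1 returns 48:
  remove root 48; move last element 6 to root → [6, 44, 41, 17, 2, 37, 29, 3]
  6 vs larger child 44 at index 1, swap → [44, 6, 41, 17, 2, 37, 29, 3]
  6 vs larger child 17 at index 3, swap → [44, 17, 41, 6, 2, 37, 29, 3]
extract-max #2 returns 44:
  remove root 44; move last element 3 to root → [3, 17, 41, 6, 2, 37, 29]
  3 vs larger child 41 at index 2, swap → [41, 17, 3, 6, 2, 37, 29]
  3 vs larger child 37 at index 5, swap → [41, 17, 37, 6, 2, 3, 29]
extract-max #3 returns 41:
  remove root 41; move last element 29 to root → [29, 17, 37, 6, 2, 3]
  29 vs larger child 37 at index 2, swap → [37, 17, 29, 6, 2, 3]
extract-max #4 returns 37:
  remove root 37; move last element 3 to root → [3, 17, 29, 6, 2]
  3 vs larger child 29 at index 2, swap → [29, 17, 3, 6, 2]

[29, 17, 3, 6, 2]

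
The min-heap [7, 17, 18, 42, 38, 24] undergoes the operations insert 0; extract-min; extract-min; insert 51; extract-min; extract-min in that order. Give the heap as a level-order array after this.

insert 0:
  append 0 at index 6 → [7, 17, 18, 42, 38, 24, 0]
  0 < parent 18 at index 2, swap → [7, 17, 0, 42, 38, 24, 18]
  0 < parent 7 at index 0, swap → [0, 17, 7, 42, 38, 24, 18]
extract-min → returns 0:
  remove root 0; move last element 18 to root → [18, 17, 7, 42, 38, 24]
  18 vs smaller child 7 at index 2, swap → [7, 17, 18, 42, 38, 24]
extract-min → returns 7:
  remove root 7; move last element 24 to root → [24, 17, 18, 42, 38]
  24 vs smaller child 17 at index 1, swap → [17, 24, 18, 42, 38]
insert 51:
  append 51 at index 5 → [17, 24, 18, 42, 38, 51] (no swap needed)
extract-min → returns 17:
  remove root 17; move last element 51 to root → [51, 24, 18, 42, 38]
  51 vs smaller child 18 at index 2, swap → [18, 24, 51, 42, 38]
extract-min → returns 18:
  remove root 18; move last element 38 to root → [38, 24, 51, 42]
  38 vs smaller child 24 at index 1, swap → [24, 38, 51, 42]

[24, 38, 51, 42]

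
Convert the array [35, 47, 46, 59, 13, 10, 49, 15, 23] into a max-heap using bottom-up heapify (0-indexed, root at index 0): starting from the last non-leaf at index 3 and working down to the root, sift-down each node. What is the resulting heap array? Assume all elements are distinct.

sift down from index 3: already satisfies heap property
sift down from index 2:
  46 vs larger child 49 at index 6, swap → [35, 47, 49, 59, 13, 10, 46, 15, 23]
sift down from index 1:
  47 vs larger child 59 at index 3, swap → [35, 59, 49, 47, 13, 10, 46, 15, 23]
sift down from index 0:
  35 vs larger child 59 at index 1, swap → [59, 35, 49, 47, 13, 10, 46, 15, 23]
  35 vs larger child 47 at index 3, swap → [59, 47, 49, 35, 13, 10, 46, 15, 23]

[59, 47, 49, 35, 13, 10, 46, 15, 23]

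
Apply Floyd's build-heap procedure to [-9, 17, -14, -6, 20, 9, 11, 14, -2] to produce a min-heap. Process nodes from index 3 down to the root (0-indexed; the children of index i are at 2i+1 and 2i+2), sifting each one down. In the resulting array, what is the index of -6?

1

sift down from index 3: already satisfies heap property
sift down from index 2: already satisfies heap property
sift down from index 1:
  17 vs smaller child -6 at index 3, swap → [-9, -6, -14, 17, 20, 9, 11, 14, -2]
  17 vs smaller child -2 at index 8, swap → [-9, -6, -14, -2, 20, 9, 11, 14, 17]
sift down from index 0:
  -9 vs smaller child -14 at index 2, swap → [-14, -6, -9, -2, 20, 9, 11, 14, 17]
resulting array: [-14, -6, -9, -2, 20, 9, 11, 14, 17]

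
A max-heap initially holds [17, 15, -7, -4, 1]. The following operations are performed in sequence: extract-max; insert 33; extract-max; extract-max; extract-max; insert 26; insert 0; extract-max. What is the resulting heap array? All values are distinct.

[0, -7, -4]

extract-max → returns 17:
  remove root 17; move last element 1 to root → [1, 15, -7, -4]
  1 vs larger child 15 at index 1, swap → [15, 1, -7, -4]
insert 33:
  append 33 at index 4 → [15, 1, -7, -4, 33]
  33 > parent 1 at index 1, swap → [15, 33, -7, -4, 1]
  33 > parent 15 at index 0, swap → [33, 15, -7, -4, 1]
extract-max → returns 33:
  remove root 33; move last element 1 to root → [1, 15, -7, -4]
  1 vs larger child 15 at index 1, swap → [15, 1, -7, -4]
extract-max → returns 15:
  remove root 15; move last element -4 to root → [-4, 1, -7]
  -4 vs larger child 1 at index 1, swap → [1, -4, -7]
extract-max → returns 1:
  remove root 1; move last element -7 to root → [-7, -4]
  -7 vs only child -4 at index 1, swap → [-4, -7]
insert 26:
  append 26 at index 2 → [-4, -7, 26]
  26 > parent -4 at index 0, swap → [26, -7, -4]
insert 0:
  append 0 at index 3 → [26, -7, -4, 0]
  0 > parent -7 at index 1, swap → [26, 0, -4, -7]
extract-max → returns 26:
  remove root 26; move last element -7 to root → [-7, 0, -4]
  -7 vs larger child 0 at index 1, swap → [0, -7, -4]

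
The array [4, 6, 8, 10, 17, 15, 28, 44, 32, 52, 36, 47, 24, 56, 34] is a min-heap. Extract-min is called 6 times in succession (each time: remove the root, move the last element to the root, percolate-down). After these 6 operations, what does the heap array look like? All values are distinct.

[24, 32, 28, 34, 36, 47, 52, 44, 56]

extract-min #1 returns 4:
  remove root 4; move last element 34 to root → [34, 6, 8, 10, 17, 15, 28, 44, 32, 52, 36, 47, 24, 56]
  34 vs smaller child 6 at index 1, swap → [6, 34, 8, 10, 17, 15, 28, 44, 32, 52, 36, 47, 24, 56]
  34 vs smaller child 10 at index 3, swap → [6, 10, 8, 34, 17, 15, 28, 44, 32, 52, 36, 47, 24, 56]
  34 vs smaller child 32 at index 8, swap → [6, 10, 8, 32, 17, 15, 28, 44, 34, 52, 36, 47, 24, 56]
extract-min #2 returns 6:
  remove root 6; move last element 56 to root → [56, 10, 8, 32, 17, 15, 28, 44, 34, 52, 36, 47, 24]
  56 vs smaller child 8 at index 2, swap → [8, 10, 56, 32, 17, 15, 28, 44, 34, 52, 36, 47, 24]
  56 vs smaller child 15 at index 5, swap → [8, 10, 15, 32, 17, 56, 28, 44, 34, 52, 36, 47, 24]
  56 vs smaller child 24 at index 12, swap → [8, 10, 15, 32, 17, 24, 28, 44, 34, 52, 36, 47, 56]
extract-min #3 returns 8:
  remove root 8; move last element 56 to root → [56, 10, 15, 32, 17, 24, 28, 44, 34, 52, 36, 47]
  56 vs smaller child 10 at index 1, swap → [10, 56, 15, 32, 17, 24, 28, 44, 34, 52, 36, 47]
  56 vs smaller child 17 at index 4, swap → [10, 17, 15, 32, 56, 24, 28, 44, 34, 52, 36, 47]
  56 vs smaller child 36 at index 10, swap → [10, 17, 15, 32, 36, 24, 28, 44, 34, 52, 56, 47]
extract-min #4 returns 10:
  remove root 10; move last element 47 to root → [47, 17, 15, 32, 36, 24, 28, 44, 34, 52, 56]
  47 vs smaller child 15 at index 2, swap → [15, 17, 47, 32, 36, 24, 28, 44, 34, 52, 56]
  47 vs smaller child 24 at index 5, swap → [15, 17, 24, 32, 36, 47, 28, 44, 34, 52, 56]
extract-min #5 returns 15:
  remove root 15; move last element 56 to root → [56, 17, 24, 32, 36, 47, 28, 44, 34, 52]
  56 vs smaller child 17 at index 1, swap → [17, 56, 24, 32, 36, 47, 28, 44, 34, 52]
  56 vs smaller child 32 at index 3, swap → [17, 32, 24, 56, 36, 47, 28, 44, 34, 52]
  56 vs smaller child 34 at index 8, swap → [17, 32, 24, 34, 36, 47, 28, 44, 56, 52]
extract-min #6 returns 17:
  remove root 17; move last element 52 to root → [52, 32, 24, 34, 36, 47, 28, 44, 56]
  52 vs smaller child 24 at index 2, swap → [24, 32, 52, 34, 36, 47, 28, 44, 56]
  52 vs smaller child 28 at index 6, swap → [24, 32, 28, 34, 36, 47, 52, 44, 56]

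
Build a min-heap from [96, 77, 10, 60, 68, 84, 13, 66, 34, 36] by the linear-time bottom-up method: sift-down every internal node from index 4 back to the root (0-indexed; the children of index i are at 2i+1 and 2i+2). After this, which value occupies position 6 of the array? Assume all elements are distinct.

96

sift down from index 4:
  68 vs only child 36 at index 9, swap → [96, 77, 10, 60, 36, 84, 13, 66, 34, 68]
sift down from index 3:
  60 vs smaller child 34 at index 8, swap → [96, 77, 10, 34, 36, 84, 13, 66, 60, 68]
sift down from index 2: already satisfies heap property
sift down from index 1:
  77 vs smaller child 34 at index 3, swap → [96, 34, 10, 77, 36, 84, 13, 66, 60, 68]
  77 vs smaller child 60 at index 8, swap → [96, 34, 10, 60, 36, 84, 13, 66, 77, 68]
sift down from index 0:
  96 vs smaller child 10 at index 2, swap → [10, 34, 96, 60, 36, 84, 13, 66, 77, 68]
  96 vs smaller child 13 at index 6, swap → [10, 34, 13, 60, 36, 84, 96, 66, 77, 68]
resulting array: [10, 34, 13, 60, 36, 84, 96, 66, 77, 68]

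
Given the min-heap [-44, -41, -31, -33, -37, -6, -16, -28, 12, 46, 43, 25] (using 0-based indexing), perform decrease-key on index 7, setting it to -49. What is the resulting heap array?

[-49, -44, -31, -41, -37, -6, -16, -33, 12, 46, 43, 25]

set index 7 from -28 to -49 → [-44, -41, -31, -33, -37, -6, -16, -49, 12, 46, 43, 25]
-49 < parent -33 at index 3, swap → [-44, -41, -31, -49, -37, -6, -16, -33, 12, 46, 43, 25]
-49 < parent -41 at index 1, swap → [-44, -49, -31, -41, -37, -6, -16, -33, 12, 46, 43, 25]
-49 < parent -44 at index 0, swap → [-49, -44, -31, -41, -37, -6, -16, -33, 12, 46, 43, 25]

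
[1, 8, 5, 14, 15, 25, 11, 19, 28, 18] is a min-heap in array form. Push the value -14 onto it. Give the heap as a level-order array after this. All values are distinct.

[-14, 1, 5, 14, 8, 25, 11, 19, 28, 18, 15]

append -14 at index 10 → [1, 8, 5, 14, 15, 25, 11, 19, 28, 18, -14]
-14 < parent 15 at index 4, swap → [1, 8, 5, 14, -14, 25, 11, 19, 28, 18, 15]
-14 < parent 8 at index 1, swap → [1, -14, 5, 14, 8, 25, 11, 19, 28, 18, 15]
-14 < parent 1 at index 0, swap → [-14, 1, 5, 14, 8, 25, 11, 19, 28, 18, 15]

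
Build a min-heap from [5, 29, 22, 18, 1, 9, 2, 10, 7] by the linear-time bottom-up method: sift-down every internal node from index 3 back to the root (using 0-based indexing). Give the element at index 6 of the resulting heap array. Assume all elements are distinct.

sift down from index 3:
  18 vs smaller child 7 at index 8, swap → [5, 29, 22, 7, 1, 9, 2, 10, 18]
sift down from index 2:
  22 vs smaller child 2 at index 6, swap → [5, 29, 2, 7, 1, 9, 22, 10, 18]
sift down from index 1:
  29 vs smaller child 1 at index 4, swap → [5, 1, 2, 7, 29, 9, 22, 10, 18]
sift down from index 0:
  5 vs smaller child 1 at index 1, swap → [1, 5, 2, 7, 29, 9, 22, 10, 18]
resulting array: [1, 5, 2, 7, 29, 9, 22, 10, 18]

22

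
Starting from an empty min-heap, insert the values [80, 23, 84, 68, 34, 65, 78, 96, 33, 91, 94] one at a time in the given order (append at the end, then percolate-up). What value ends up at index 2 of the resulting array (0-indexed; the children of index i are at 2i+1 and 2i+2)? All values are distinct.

65

Insert 80:
  append 80 at index 0 → [80] (no swap needed)
Insert 23:
  append 23 at index 1 → [80, 23]
  23 < parent 80 at index 0, swap → [23, 80]
Insert 84:
  append 84 at index 2 → [23, 80, 84] (no swap needed)
Insert 68:
  append 68 at index 3 → [23, 80, 84, 68]
  68 < parent 80 at index 1, swap → [23, 68, 84, 80]
Insert 34:
  append 34 at index 4 → [23, 68, 84, 80, 34]
  34 < parent 68 at index 1, swap → [23, 34, 84, 80, 68]
Insert 65:
  append 65 at index 5 → [23, 34, 84, 80, 68, 65]
  65 < parent 84 at index 2, swap → [23, 34, 65, 80, 68, 84]
Insert 78:
  append 78 at index 6 → [23, 34, 65, 80, 68, 84, 78] (no swap needed)
Insert 96:
  append 96 at index 7 → [23, 34, 65, 80, 68, 84, 78, 96] (no swap needed)
Insert 33:
  append 33 at index 8 → [23, 34, 65, 80, 68, 84, 78, 96, 33]
  33 < parent 80 at index 3, swap → [23, 34, 65, 33, 68, 84, 78, 96, 80]
  33 < parent 34 at index 1, swap → [23, 33, 65, 34, 68, 84, 78, 96, 80]
Insert 91:
  append 91 at index 9 → [23, 33, 65, 34, 68, 84, 78, 96, 80, 91] (no swap needed)
Insert 94:
  append 94 at index 10 → [23, 33, 65, 34, 68, 84, 78, 96, 80, 91, 94] (no swap needed)
resulting array: [23, 33, 65, 34, 68, 84, 78, 96, 80, 91, 94]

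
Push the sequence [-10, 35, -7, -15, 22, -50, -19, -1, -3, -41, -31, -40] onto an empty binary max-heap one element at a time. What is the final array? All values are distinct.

[35, 22, -7, -1, -10, -40, -19, -15, -3, -41, -31, -50]

Insert -10:
  append -10 at index 0 → [-10] (no swap needed)
Insert 35:
  append 35 at index 1 → [-10, 35]
  35 > parent -10 at index 0, swap → [35, -10]
Insert -7:
  append -7 at index 2 → [35, -10, -7] (no swap needed)
Insert -15:
  append -15 at index 3 → [35, -10, -7, -15] (no swap needed)
Insert 22:
  append 22 at index 4 → [35, -10, -7, -15, 22]
  22 > parent -10 at index 1, swap → [35, 22, -7, -15, -10]
Insert -50:
  append -50 at index 5 → [35, 22, -7, -15, -10, -50] (no swap needed)
Insert -19:
  append -19 at index 6 → [35, 22, -7, -15, -10, -50, -19] (no swap needed)
Insert -1:
  append -1 at index 7 → [35, 22, -7, -15, -10, -50, -19, -1]
  -1 > parent -15 at index 3, swap → [35, 22, -7, -1, -10, -50, -19, -15]
Insert -3:
  append -3 at index 8 → [35, 22, -7, -1, -10, -50, -19, -15, -3] (no swap needed)
Insert -41:
  append -41 at index 9 → [35, 22, -7, -1, -10, -50, -19, -15, -3, -41] (no swap needed)
Insert -31:
  append -31 at index 10 → [35, 22, -7, -1, -10, -50, -19, -15, -3, -41, -31] (no swap needed)
Insert -40:
  append -40 at index 11 → [35, 22, -7, -1, -10, -50, -19, -15, -3, -41, -31, -40]
  -40 > parent -50 at index 5, swap → [35, 22, -7, -1, -10, -40, -19, -15, -3, -41, -31, -50]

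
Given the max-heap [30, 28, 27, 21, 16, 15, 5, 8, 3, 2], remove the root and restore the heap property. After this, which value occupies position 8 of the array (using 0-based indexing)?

remove root 30; move last element 2 to root → [2, 28, 27, 21, 16, 15, 5, 8, 3]
2 vs larger child 28 at index 1, swap → [28, 2, 27, 21, 16, 15, 5, 8, 3]
2 vs larger child 21 at index 3, swap → [28, 21, 27, 2, 16, 15, 5, 8, 3]
2 vs larger child 8 at index 7, swap → [28, 21, 27, 8, 16, 15, 5, 2, 3]
resulting array: [28, 21, 27, 8, 16, 15, 5, 2, 3]

3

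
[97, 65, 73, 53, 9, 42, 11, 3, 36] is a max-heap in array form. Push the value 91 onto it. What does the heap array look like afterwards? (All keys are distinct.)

[97, 91, 73, 53, 65, 42, 11, 3, 36, 9]

append 91 at index 9 → [97, 65, 73, 53, 9, 42, 11, 3, 36, 91]
91 > parent 9 at index 4, swap → [97, 65, 73, 53, 91, 42, 11, 3, 36, 9]
91 > parent 65 at index 1, swap → [97, 91, 73, 53, 65, 42, 11, 3, 36, 9]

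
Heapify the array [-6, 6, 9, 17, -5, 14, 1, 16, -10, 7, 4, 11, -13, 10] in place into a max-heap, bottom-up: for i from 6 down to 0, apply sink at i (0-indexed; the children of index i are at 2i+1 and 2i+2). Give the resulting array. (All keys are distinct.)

[17, 16, 14, 6, 7, 11, 10, -6, -10, -5, 4, 9, -13, 1]

sift down from index 6:
  1 vs only child 10 at index 13, swap → [-6, 6, 9, 17, -5, 14, 10, 16, -10, 7, 4, 11, -13, 1]
sift down from index 5: already satisfies heap property
sift down from index 4:
  -5 vs larger child 7 at index 9, swap → [-6, 6, 9, 17, 7, 14, 10, 16, -10, -5, 4, 11, -13, 1]
sift down from index 3: already satisfies heap property
sift down from index 2:
  9 vs larger child 14 at index 5, swap → [-6, 6, 14, 17, 7, 9, 10, 16, -10, -5, 4, 11, -13, 1]
  9 vs larger child 11 at index 11, swap → [-6, 6, 14, 17, 7, 11, 10, 16, -10, -5, 4, 9, -13, 1]
sift down from index 1:
  6 vs larger child 17 at index 3, swap → [-6, 17, 14, 6, 7, 11, 10, 16, -10, -5, 4, 9, -13, 1]
  6 vs larger child 16 at index 7, swap → [-6, 17, 14, 16, 7, 11, 10, 6, -10, -5, 4, 9, -13, 1]
sift down from index 0:
  -6 vs larger child 17 at index 1, swap → [17, -6, 14, 16, 7, 11, 10, 6, -10, -5, 4, 9, -13, 1]
  -6 vs larger child 16 at index 3, swap → [17, 16, 14, -6, 7, 11, 10, 6, -10, -5, 4, 9, -13, 1]
  -6 vs larger child 6 at index 7, swap → [17, 16, 14, 6, 7, 11, 10, -6, -10, -5, 4, 9, -13, 1]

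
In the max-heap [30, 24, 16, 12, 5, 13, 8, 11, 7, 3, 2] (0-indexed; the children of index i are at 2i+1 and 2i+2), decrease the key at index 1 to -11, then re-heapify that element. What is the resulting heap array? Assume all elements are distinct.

set index 1 from 24 to -11 → [30, -11, 16, 12, 5, 13, 8, 11, 7, 3, 2]
-11 vs larger child 12 at index 3, swap → [30, 12, 16, -11, 5, 13, 8, 11, 7, 3, 2]
-11 vs larger child 11 at index 7, swap → [30, 12, 16, 11, 5, 13, 8, -11, 7, 3, 2]

[30, 12, 16, 11, 5, 13, 8, -11, 7, 3, 2]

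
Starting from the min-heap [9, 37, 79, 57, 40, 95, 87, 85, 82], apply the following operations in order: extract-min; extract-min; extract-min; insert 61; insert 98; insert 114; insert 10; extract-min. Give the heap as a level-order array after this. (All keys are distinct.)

[57, 82, 61, 85, 87, 95, 79, 98, 114]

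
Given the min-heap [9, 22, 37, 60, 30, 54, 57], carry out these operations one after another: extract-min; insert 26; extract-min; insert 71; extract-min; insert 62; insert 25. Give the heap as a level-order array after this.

extract-min → returns 9:
  remove root 9; move last element 57 to root → [57, 22, 37, 60, 30, 54]
  57 vs smaller child 22 at index 1, swap → [22, 57, 37, 60, 30, 54]
  57 vs smaller child 30 at index 4, swap → [22, 30, 37, 60, 57, 54]
insert 26:
  append 26 at index 6 → [22, 30, 37, 60, 57, 54, 26]
  26 < parent 37 at index 2, swap → [22, 30, 26, 60, 57, 54, 37]
extract-min → returns 22:
  remove root 22; move last element 37 to root → [37, 30, 26, 60, 57, 54]
  37 vs smaller child 26 at index 2, swap → [26, 30, 37, 60, 57, 54]
insert 71:
  append 71 at index 6 → [26, 30, 37, 60, 57, 54, 71] (no swap needed)
extract-min → returns 26:
  remove root 26; move last element 71 to root → [71, 30, 37, 60, 57, 54]
  71 vs smaller child 30 at index 1, swap → [30, 71, 37, 60, 57, 54]
  71 vs smaller child 57 at index 4, swap → [30, 57, 37, 60, 71, 54]
insert 62:
  append 62 at index 6 → [30, 57, 37, 60, 71, 54, 62] (no swap needed)
insert 25:
  append 25 at index 7 → [30, 57, 37, 60, 71, 54, 62, 25]
  25 < parent 60 at index 3, swap → [30, 57, 37, 25, 71, 54, 62, 60]
  25 < parent 57 at index 1, swap → [30, 25, 37, 57, 71, 54, 62, 60]
  25 < parent 30 at index 0, swap → [25, 30, 37, 57, 71, 54, 62, 60]

[25, 30, 37, 57, 71, 54, 62, 60]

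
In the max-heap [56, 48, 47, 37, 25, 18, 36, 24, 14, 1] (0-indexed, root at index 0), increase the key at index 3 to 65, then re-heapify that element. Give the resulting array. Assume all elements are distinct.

set index 3 from 37 to 65 → [56, 48, 47, 65, 25, 18, 36, 24, 14, 1]
65 > parent 48 at index 1, swap → [56, 65, 47, 48, 25, 18, 36, 24, 14, 1]
65 > parent 56 at index 0, swap → [65, 56, 47, 48, 25, 18, 36, 24, 14, 1]

[65, 56, 47, 48, 25, 18, 36, 24, 14, 1]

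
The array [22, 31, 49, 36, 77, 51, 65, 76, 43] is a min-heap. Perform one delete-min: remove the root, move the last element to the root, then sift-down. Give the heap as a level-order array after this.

[31, 36, 49, 43, 77, 51, 65, 76]

remove root 22; move last element 43 to root → [43, 31, 49, 36, 77, 51, 65, 76]
43 vs smaller child 31 at index 1, swap → [31, 43, 49, 36, 77, 51, 65, 76]
43 vs smaller child 36 at index 3, swap → [31, 36, 49, 43, 77, 51, 65, 76]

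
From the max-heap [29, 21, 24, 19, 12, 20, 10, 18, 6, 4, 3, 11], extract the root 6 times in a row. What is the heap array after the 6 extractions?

extract-max #1 returns 29:
  remove root 29; move last element 11 to root → [11, 21, 24, 19, 12, 20, 10, 18, 6, 4, 3]
  11 vs larger child 24 at index 2, swap → [24, 21, 11, 19, 12, 20, 10, 18, 6, 4, 3]
  11 vs larger child 20 at index 5, swap → [24, 21, 20, 19, 12, 11, 10, 18, 6, 4, 3]
extract-max #2 returns 24:
  remove root 24; move last element 3 to root → [3, 21, 20, 19, 12, 11, 10, 18, 6, 4]
  3 vs larger child 21 at index 1, swap → [21, 3, 20, 19, 12, 11, 10, 18, 6, 4]
  3 vs larger child 19 at index 3, swap → [21, 19, 20, 3, 12, 11, 10, 18, 6, 4]
  3 vs larger child 18 at index 7, swap → [21, 19, 20, 18, 12, 11, 10, 3, 6, 4]
extract-max #3 returns 21:
  remove root 21; move last element 4 to root → [4, 19, 20, 18, 12, 11, 10, 3, 6]
  4 vs larger child 20 at index 2, swap → [20, 19, 4, 18, 12, 11, 10, 3, 6]
  4 vs larger child 11 at index 5, swap → [20, 19, 11, 18, 12, 4, 10, 3, 6]
extract-max #4 returns 20:
  remove root 20; move last element 6 to root → [6, 19, 11, 18, 12, 4, 10, 3]
  6 vs larger child 19 at index 1, swap → [19, 6, 11, 18, 12, 4, 10, 3]
  6 vs larger child 18 at index 3, swap → [19, 18, 11, 6, 12, 4, 10, 3]
extract-max #5 returns 19:
  remove root 19; move last element 3 to root → [3, 18, 11, 6, 12, 4, 10]
  3 vs larger child 18 at index 1, swap → [18, 3, 11, 6, 12, 4, 10]
  3 vs larger child 12 at index 4, swap → [18, 12, 11, 6, 3, 4, 10]
extract-max #6 returns 18:
  remove root 18; move last element 10 to root → [10, 12, 11, 6, 3, 4]
  10 vs larger child 12 at index 1, swap → [12, 10, 11, 6, 3, 4]

[12, 10, 11, 6, 3, 4]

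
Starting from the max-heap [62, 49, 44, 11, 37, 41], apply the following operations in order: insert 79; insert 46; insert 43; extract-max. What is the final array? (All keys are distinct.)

insert 79:
  append 79 at index 6 → [62, 49, 44, 11, 37, 41, 79]
  79 > parent 44 at index 2, swap → [62, 49, 79, 11, 37, 41, 44]
  79 > parent 62 at index 0, swap → [79, 49, 62, 11, 37, 41, 44]
insert 46:
  append 46 at index 7 → [79, 49, 62, 11, 37, 41, 44, 46]
  46 > parent 11 at index 3, swap → [79, 49, 62, 46, 37, 41, 44, 11]
insert 43:
  append 43 at index 8 → [79, 49, 62, 46, 37, 41, 44, 11, 43] (no swap needed)
extract-max → returns 79:
  remove root 79; move last element 43 to root → [43, 49, 62, 46, 37, 41, 44, 11]
  43 vs larger child 62 at index 2, swap → [62, 49, 43, 46, 37, 41, 44, 11]
  43 vs larger child 44 at index 6, swap → [62, 49, 44, 46, 37, 41, 43, 11]

[62, 49, 44, 46, 37, 41, 43, 11]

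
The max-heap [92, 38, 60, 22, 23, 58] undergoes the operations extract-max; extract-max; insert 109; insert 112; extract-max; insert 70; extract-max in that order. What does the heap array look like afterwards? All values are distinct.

extract-max → returns 92:
  remove root 92; move last element 58 to root → [58, 38, 60, 22, 23]
  58 vs larger child 60 at index 2, swap → [60, 38, 58, 22, 23]
extract-max → returns 60:
  remove root 60; move last element 23 to root → [23, 38, 58, 22]
  23 vs larger child 58 at index 2, swap → [58, 38, 23, 22]
insert 109:
  append 109 at index 4 → [58, 38, 23, 22, 109]
  109 > parent 38 at index 1, swap → [58, 109, 23, 22, 38]
  109 > parent 58 at index 0, swap → [109, 58, 23, 22, 38]
insert 112:
  append 112 at index 5 → [109, 58, 23, 22, 38, 112]
  112 > parent 23 at index 2, swap → [109, 58, 112, 22, 38, 23]
  112 > parent 109 at index 0, swap → [112, 58, 109, 22, 38, 23]
extract-max → returns 112:
  remove root 112; move last element 23 to root → [23, 58, 109, 22, 38]
  23 vs larger child 109 at index 2, swap → [109, 58, 23, 22, 38]
insert 70:
  append 70 at index 5 → [109, 58, 23, 22, 38, 70]
  70 > parent 23 at index 2, swap → [109, 58, 70, 22, 38, 23]
extract-max → returns 109:
  remove root 109; move last element 23 to root → [23, 58, 70, 22, 38]
  23 vs larger child 70 at index 2, swap → [70, 58, 23, 22, 38]

[70, 58, 23, 22, 38]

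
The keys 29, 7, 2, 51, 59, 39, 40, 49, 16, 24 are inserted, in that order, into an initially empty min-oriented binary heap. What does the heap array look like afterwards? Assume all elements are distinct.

[2, 16, 7, 29, 24, 39, 40, 51, 49, 59]

Insert 29:
  append 29 at index 0 → [29] (no swap needed)
Insert 7:
  append 7 at index 1 → [29, 7]
  7 < parent 29 at index 0, swap → [7, 29]
Insert 2:
  append 2 at index 2 → [7, 29, 2]
  2 < parent 7 at index 0, swap → [2, 29, 7]
Insert 51:
  append 51 at index 3 → [2, 29, 7, 51] (no swap needed)
Insert 59:
  append 59 at index 4 → [2, 29, 7, 51, 59] (no swap needed)
Insert 39:
  append 39 at index 5 → [2, 29, 7, 51, 59, 39] (no swap needed)
Insert 40:
  append 40 at index 6 → [2, 29, 7, 51, 59, 39, 40] (no swap needed)
Insert 49:
  append 49 at index 7 → [2, 29, 7, 51, 59, 39, 40, 49]
  49 < parent 51 at index 3, swap → [2, 29, 7, 49, 59, 39, 40, 51]
Insert 16:
  append 16 at index 8 → [2, 29, 7, 49, 59, 39, 40, 51, 16]
  16 < parent 49 at index 3, swap → [2, 29, 7, 16, 59, 39, 40, 51, 49]
  16 < parent 29 at index 1, swap → [2, 16, 7, 29, 59, 39, 40, 51, 49]
Insert 24:
  append 24 at index 9 → [2, 16, 7, 29, 59, 39, 40, 51, 49, 24]
  24 < parent 59 at index 4, swap → [2, 16, 7, 29, 24, 39, 40, 51, 49, 59]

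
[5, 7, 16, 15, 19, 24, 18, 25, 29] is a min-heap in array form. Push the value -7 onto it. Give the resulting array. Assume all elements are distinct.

[-7, 5, 16, 15, 7, 24, 18, 25, 29, 19]

append -7 at index 9 → [5, 7, 16, 15, 19, 24, 18, 25, 29, -7]
-7 < parent 19 at index 4, swap → [5, 7, 16, 15, -7, 24, 18, 25, 29, 19]
-7 < parent 7 at index 1, swap → [5, -7, 16, 15, 7, 24, 18, 25, 29, 19]
-7 < parent 5 at index 0, swap → [-7, 5, 16, 15, 7, 24, 18, 25, 29, 19]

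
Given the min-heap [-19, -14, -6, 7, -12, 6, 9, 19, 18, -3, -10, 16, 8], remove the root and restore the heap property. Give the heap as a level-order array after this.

[-14, -12, -6, 7, -10, 6, 9, 19, 18, -3, 8, 16]

remove root -19; move last element 8 to root → [8, -14, -6, 7, -12, 6, 9, 19, 18, -3, -10, 16]
8 vs smaller child -14 at index 1, swap → [-14, 8, -6, 7, -12, 6, 9, 19, 18, -3, -10, 16]
8 vs smaller child -12 at index 4, swap → [-14, -12, -6, 7, 8, 6, 9, 19, 18, -3, -10, 16]
8 vs smaller child -10 at index 10, swap → [-14, -12, -6, 7, -10, 6, 9, 19, 18, -3, 8, 16]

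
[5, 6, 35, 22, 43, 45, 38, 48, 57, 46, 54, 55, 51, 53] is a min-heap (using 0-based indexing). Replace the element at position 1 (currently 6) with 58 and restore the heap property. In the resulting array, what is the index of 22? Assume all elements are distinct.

1

set index 1 from 6 to 58 → [5, 58, 35, 22, 43, 45, 38, 48, 57, 46, 54, 55, 51, 53]
58 vs smaller child 22 at index 3, swap → [5, 22, 35, 58, 43, 45, 38, 48, 57, 46, 54, 55, 51, 53]
58 vs smaller child 48 at index 7, swap → [5, 22, 35, 48, 43, 45, 38, 58, 57, 46, 54, 55, 51, 53]
resulting array: [5, 22, 35, 48, 43, 45, 38, 58, 57, 46, 54, 55, 51, 53]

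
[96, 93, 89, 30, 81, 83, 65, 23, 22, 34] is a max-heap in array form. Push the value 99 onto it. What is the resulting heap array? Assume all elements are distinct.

append 99 at index 10 → [96, 93, 89, 30, 81, 83, 65, 23, 22, 34, 99]
99 > parent 81 at index 4, swap → [96, 93, 89, 30, 99, 83, 65, 23, 22, 34, 81]
99 > parent 93 at index 1, swap → [96, 99, 89, 30, 93, 83, 65, 23, 22, 34, 81]
99 > parent 96 at index 0, swap → [99, 96, 89, 30, 93, 83, 65, 23, 22, 34, 81]

[99, 96, 89, 30, 93, 83, 65, 23, 22, 34, 81]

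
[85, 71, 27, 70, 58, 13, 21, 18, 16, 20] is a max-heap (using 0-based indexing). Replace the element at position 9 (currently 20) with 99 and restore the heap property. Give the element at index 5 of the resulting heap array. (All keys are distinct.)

set index 9 from 20 to 99 → [85, 71, 27, 70, 58, 13, 21, 18, 16, 99]
99 > parent 58 at index 4, swap → [85, 71, 27, 70, 99, 13, 21, 18, 16, 58]
99 > parent 71 at index 1, swap → [85, 99, 27, 70, 71, 13, 21, 18, 16, 58]
99 > parent 85 at index 0, swap → [99, 85, 27, 70, 71, 13, 21, 18, 16, 58]
resulting array: [99, 85, 27, 70, 71, 13, 21, 18, 16, 58]

13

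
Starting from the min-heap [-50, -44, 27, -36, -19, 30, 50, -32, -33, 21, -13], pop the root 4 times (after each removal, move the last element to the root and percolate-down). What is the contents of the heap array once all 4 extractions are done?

extract-min #1 returns -50:
  remove root -50; move last element -13 to root → [-13, -44, 27, -36, -19, 30, 50, -32, -33, 21]
  -13 vs smaller child -44 at index 1, swap → [-44, -13, 27, -36, -19, 30, 50, -32, -33, 21]
  -13 vs smaller child -36 at index 3, swap → [-44, -36, 27, -13, -19, 30, 50, -32, -33, 21]
  -13 vs smaller child -33 at index 8, swap → [-44, -36, 27, -33, -19, 30, 50, -32, -13, 21]
extract-min #2 returns -44:
  remove root -44; move last element 21 to root → [21, -36, 27, -33, -19, 30, 50, -32, -13]
  21 vs smaller child -36 at index 1, swap → [-36, 21, 27, -33, -19, 30, 50, -32, -13]
  21 vs smaller child -33 at index 3, swap → [-36, -33, 27, 21, -19, 30, 50, -32, -13]
  21 vs smaller child -32 at index 7, swap → [-36, -33, 27, -32, -19, 30, 50, 21, -13]
extract-min #3 returns -36:
  remove root -36; move last element -13 to root → [-13, -33, 27, -32, -19, 30, 50, 21]
  -13 vs smaller child -33 at index 1, swap → [-33, -13, 27, -32, -19, 30, 50, 21]
  -13 vs smaller child -32 at index 3, swap → [-33, -32, 27, -13, -19, 30, 50, 21]
extract-min #4 returns -33:
  remove root -33; move last element 21 to root → [21, -32, 27, -13, -19, 30, 50]
  21 vs smaller child -32 at index 1, swap → [-32, 21, 27, -13, -19, 30, 50]
  21 vs smaller child -19 at index 4, swap → [-32, -19, 27, -13, 21, 30, 50]

[-32, -19, 27, -13, 21, 30, 50]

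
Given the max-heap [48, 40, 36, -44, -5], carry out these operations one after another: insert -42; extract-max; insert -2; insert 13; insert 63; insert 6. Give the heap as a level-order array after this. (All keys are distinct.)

[63, 40, 36, 6, -42, -2, 13, -44, -5]

insert -42:
  append -42 at index 5 → [48, 40, 36, -44, -5, -42] (no swap needed)
extract-max → returns 48:
  remove root 48; move last element -42 to root → [-42, 40, 36, -44, -5]
  -42 vs larger child 40 at index 1, swap → [40, -42, 36, -44, -5]
  -42 vs larger child -5 at index 4, swap → [40, -5, 36, -44, -42]
insert -2:
  append -2 at index 5 → [40, -5, 36, -44, -42, -2] (no swap needed)
insert 13:
  append 13 at index 6 → [40, -5, 36, -44, -42, -2, 13] (no swap needed)
insert 63:
  append 63 at index 7 → [40, -5, 36, -44, -42, -2, 13, 63]
  63 > parent -44 at index 3, swap → [40, -5, 36, 63, -42, -2, 13, -44]
  63 > parent -5 at index 1, swap → [40, 63, 36, -5, -42, -2, 13, -44]
  63 > parent 40 at index 0, swap → [63, 40, 36, -5, -42, -2, 13, -44]
insert 6:
  append 6 at index 8 → [63, 40, 36, -5, -42, -2, 13, -44, 6]
  6 > parent -5 at index 3, swap → [63, 40, 36, 6, -42, -2, 13, -44, -5]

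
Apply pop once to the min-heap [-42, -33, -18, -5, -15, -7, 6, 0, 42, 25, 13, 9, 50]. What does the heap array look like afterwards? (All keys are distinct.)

remove root -42; move last element 50 to root → [50, -33, -18, -5, -15, -7, 6, 0, 42, 25, 13, 9]
50 vs smaller child -33 at index 1, swap → [-33, 50, -18, -5, -15, -7, 6, 0, 42, 25, 13, 9]
50 vs smaller child -15 at index 4, swap → [-33, -15, -18, -5, 50, -7, 6, 0, 42, 25, 13, 9]
50 vs smaller child 13 at index 10, swap → [-33, -15, -18, -5, 13, -7, 6, 0, 42, 25, 50, 9]

[-33, -15, -18, -5, 13, -7, 6, 0, 42, 25, 50, 9]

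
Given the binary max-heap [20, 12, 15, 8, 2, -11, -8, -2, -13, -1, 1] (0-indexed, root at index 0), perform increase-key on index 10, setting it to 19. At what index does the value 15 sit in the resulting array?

set index 10 from 1 to 19 → [20, 12, 15, 8, 2, -11, -8, -2, -13, -1, 19]
19 > parent 2 at index 4, swap → [20, 12, 15, 8, 19, -11, -8, -2, -13, -1, 2]
19 > parent 12 at index 1, swap → [20, 19, 15, 8, 12, -11, -8, -2, -13, -1, 2]
resulting array: [20, 19, 15, 8, 12, -11, -8, -2, -13, -1, 2]

2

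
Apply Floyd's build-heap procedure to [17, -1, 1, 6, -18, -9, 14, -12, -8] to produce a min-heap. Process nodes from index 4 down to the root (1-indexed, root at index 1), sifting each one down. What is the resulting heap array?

sift down from index 4:
  6 vs smaller child -12 at index 8, swap → [17, -1, 1, -12, -18, -9, 14, 6, -8]
sift down from index 3:
  1 vs smaller child -9 at index 6, swap → [17, -1, -9, -12, -18, 1, 14, 6, -8]
sift down from index 2:
  -1 vs smaller child -18 at index 5, swap → [17, -18, -9, -12, -1, 1, 14, 6, -8]
sift down from index 1:
  17 vs smaller child -18 at index 2, swap → [-18, 17, -9, -12, -1, 1, 14, 6, -8]
  17 vs smaller child -12 at index 4, swap → [-18, -12, -9, 17, -1, 1, 14, 6, -8]
  17 vs smaller child -8 at index 9, swap → [-18, -12, -9, -8, -1, 1, 14, 6, 17]

[-18, -12, -9, -8, -1, 1, 14, 6, 17]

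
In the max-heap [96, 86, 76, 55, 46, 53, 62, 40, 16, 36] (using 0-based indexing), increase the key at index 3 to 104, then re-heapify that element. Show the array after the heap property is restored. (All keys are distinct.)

[104, 96, 76, 86, 46, 53, 62, 40, 16, 36]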